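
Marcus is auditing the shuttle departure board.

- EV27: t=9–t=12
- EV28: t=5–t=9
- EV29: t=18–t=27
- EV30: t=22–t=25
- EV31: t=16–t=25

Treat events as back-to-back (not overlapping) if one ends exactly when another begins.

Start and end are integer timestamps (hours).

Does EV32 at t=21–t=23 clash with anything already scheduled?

EV28: ends t=9 at or before EV32 starts t=21 → clear.
EV27: ends t=12 at or before EV32 starts t=21 → clear.
EV31: starts t=16 before EV32 ends t=23, and ends t=25 after EV32 starts t=21 → overlap.
EV29: starts t=18 before EV32 ends t=23, and ends t=27 after EV32 starts t=21 → overlap.
EV30: starts t=22 before EV32 ends t=23, and ends t=25 after EV32 starts t=21 → overlap.
EV32 overlaps EV29, EV30, EV31.

Yes — it overlaps EV29, EV30, EV31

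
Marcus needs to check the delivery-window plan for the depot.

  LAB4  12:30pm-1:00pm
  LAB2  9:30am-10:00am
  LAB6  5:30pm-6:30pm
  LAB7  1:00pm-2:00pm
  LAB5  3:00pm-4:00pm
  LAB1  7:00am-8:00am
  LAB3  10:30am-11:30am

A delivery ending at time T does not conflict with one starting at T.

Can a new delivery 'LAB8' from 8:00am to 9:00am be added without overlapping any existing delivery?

Yes — the slot is free

LAB1: ends 8:00am at or before LAB8 starts 8:00am → clear.
LAB2: starts 9:30am at or after LAB8 ends 9:00am → clear.
LAB3: starts 10:30am at or after LAB8 ends 9:00am → clear.
LAB4: starts 12:30pm at or after LAB8 ends 9:00am → clear.
LAB7: starts 1:00pm at or after LAB8 ends 9:00am → clear.
LAB5: starts 3:00pm at or after LAB8 ends 9:00am → clear.
LAB6: starts 5:30pm at or after LAB8 ends 9:00am → clear.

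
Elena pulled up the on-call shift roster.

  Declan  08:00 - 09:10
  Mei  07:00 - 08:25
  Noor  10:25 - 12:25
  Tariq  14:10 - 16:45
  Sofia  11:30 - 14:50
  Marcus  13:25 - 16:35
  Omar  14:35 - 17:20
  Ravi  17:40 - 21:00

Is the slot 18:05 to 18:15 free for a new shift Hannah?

No — it overlaps Ravi

Mei: ends 08:25 at or before Hannah starts 18:05 → clear.
Declan: ends 09:10 at or before Hannah starts 18:05 → clear.
Noor: ends 12:25 at or before Hannah starts 18:05 → clear.
Sofia: ends 14:50 at or before Hannah starts 18:05 → clear.
Marcus: ends 16:35 at or before Hannah starts 18:05 → clear.
Tariq: ends 16:45 at or before Hannah starts 18:05 → clear.
Omar: ends 17:20 at or before Hannah starts 18:05 → clear.
Ravi: starts 17:40 before Hannah ends 18:15, and ends 21:00 after Hannah starts 18:05 → overlap.
Hannah overlaps Ravi.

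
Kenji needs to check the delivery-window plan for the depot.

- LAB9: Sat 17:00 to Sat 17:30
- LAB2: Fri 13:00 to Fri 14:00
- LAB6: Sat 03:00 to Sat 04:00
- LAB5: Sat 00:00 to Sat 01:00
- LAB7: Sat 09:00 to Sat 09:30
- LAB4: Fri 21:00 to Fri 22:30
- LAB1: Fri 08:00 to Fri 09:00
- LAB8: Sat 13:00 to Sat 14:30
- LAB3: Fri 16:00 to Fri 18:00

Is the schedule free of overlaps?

Sorted by start: LAB1, LAB2, LAB3, LAB4, LAB5, LAB6, LAB7, LAB8, LAB9.
LAB2 starts after LAB1 ends; LAB1 is clear from here.
LAB3 starts after LAB2 ends; LAB2 is clear from here.
LAB4 starts after LAB3 ends; LAB3 is clear from here.
LAB5 starts after LAB4 ends; LAB4 is clear from here.
LAB6 starts after LAB5 ends; LAB5 is clear from here.
LAB7 starts after LAB6 ends; LAB6 is clear from here.
LAB8 starts after LAB7 ends; LAB7 is clear from here.
LAB9 starts after LAB8 ends.
Every pair is clear; the schedule has no overlaps.

Yes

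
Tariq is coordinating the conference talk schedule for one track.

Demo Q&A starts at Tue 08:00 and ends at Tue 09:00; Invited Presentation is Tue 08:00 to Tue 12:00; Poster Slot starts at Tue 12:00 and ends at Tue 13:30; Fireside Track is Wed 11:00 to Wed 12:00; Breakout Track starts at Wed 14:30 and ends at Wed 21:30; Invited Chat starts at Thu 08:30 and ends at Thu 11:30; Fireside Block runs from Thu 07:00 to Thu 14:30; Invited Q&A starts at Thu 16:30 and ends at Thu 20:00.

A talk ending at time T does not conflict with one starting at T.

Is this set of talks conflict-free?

No

Two intervals overlap when each starts before the other ends.
Sorted by start: Demo Q&A, Invited Presentation, Poster Slot, Fireside Track, Breakout Track, Fireside Block, Invited Chat, Invited Q&A.
Invited Presentation starts before Demo Q&A ends → Demo Q&A and Invited Presentation overlap.
That's a conflict, so the schedule is not conflict-free.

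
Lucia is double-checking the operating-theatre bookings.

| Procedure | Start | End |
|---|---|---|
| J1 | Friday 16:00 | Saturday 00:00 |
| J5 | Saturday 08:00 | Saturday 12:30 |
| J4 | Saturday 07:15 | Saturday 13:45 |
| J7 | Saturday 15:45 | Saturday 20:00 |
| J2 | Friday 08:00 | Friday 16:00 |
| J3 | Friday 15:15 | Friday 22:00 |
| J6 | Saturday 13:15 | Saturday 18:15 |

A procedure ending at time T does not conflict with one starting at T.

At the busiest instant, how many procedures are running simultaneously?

2

Walk through starts and ends in time order (an end at T is processed before a start at T):
Friday 08:00 start J2 → 1
Friday 15:15 start J3 → 2
Friday 16:00 end J2 → 1
Friday 16:00 start J1 → 2
Friday 22:00 end J3 → 1
Saturday 00:00 end J1 → 0
Saturday 07:15 start J4 → 1
Saturday 08:00 start J5 → 2
Saturday 12:30 end J5 → 1
Saturday 13:15 start J6 → 2
Saturday 13:45 end J4 → 1
Saturday 15:45 start J7 → 2
Saturday 18:15 end J6 → 1
Saturday 20:00 end J7 → 0
Peak is 2, at Friday 15:15 (J2, J3).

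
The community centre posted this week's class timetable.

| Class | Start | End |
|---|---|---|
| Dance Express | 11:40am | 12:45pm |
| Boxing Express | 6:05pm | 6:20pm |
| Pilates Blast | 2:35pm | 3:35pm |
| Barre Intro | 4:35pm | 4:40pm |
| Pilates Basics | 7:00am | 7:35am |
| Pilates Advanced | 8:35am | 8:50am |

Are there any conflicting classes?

No

Sorted by start: Pilates Basics, Pilates Advanced, Dance Express, Pilates Blast, Barre Intro, Boxing Express.
Pilates Advanced starts after Pilates Basics ends, so Pilates Basics has no further overlaps.
Dance Express starts after Pilates Advanced ends, so Pilates Advanced has no further overlaps.
Pilates Blast starts after Dance Express ends, so Dance Express has no further overlaps.
Barre Intro starts after Pilates Blast ends, so Pilates Blast has no further overlaps.
Boxing Express starts after Barre Intro ends.
Every pair is clear; the schedule has no overlaps.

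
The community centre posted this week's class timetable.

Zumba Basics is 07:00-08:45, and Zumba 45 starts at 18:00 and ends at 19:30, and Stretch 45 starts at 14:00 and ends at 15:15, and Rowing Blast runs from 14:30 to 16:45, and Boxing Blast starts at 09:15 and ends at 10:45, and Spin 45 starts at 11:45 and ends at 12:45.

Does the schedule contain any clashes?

Yes

Sorted by start: Zumba Basics, Boxing Blast, Spin 45, Stretch 45, Rowing Blast, Zumba 45.
Boxing Blast starts after Zumba Basics ends, so nothing later overlaps Zumba Basics either.
Spin 45 starts after Boxing Blast ends, so nothing later overlaps Boxing Blast either.
Stretch 45 starts after Spin 45 ends, so nothing later overlaps Spin 45 either.
Rowing Blast starts before Stretch 45 ends → Stretch 45 and Rowing Blast overlap.
That's a conflict, so the schedule is not conflict-free.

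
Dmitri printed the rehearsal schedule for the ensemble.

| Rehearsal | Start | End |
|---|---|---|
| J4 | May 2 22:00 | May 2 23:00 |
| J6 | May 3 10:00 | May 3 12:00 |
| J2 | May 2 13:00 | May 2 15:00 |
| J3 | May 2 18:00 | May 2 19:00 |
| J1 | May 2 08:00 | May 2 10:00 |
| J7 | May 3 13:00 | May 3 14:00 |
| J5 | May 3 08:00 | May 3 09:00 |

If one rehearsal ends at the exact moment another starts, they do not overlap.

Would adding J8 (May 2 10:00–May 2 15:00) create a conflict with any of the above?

J1: ends May 2 10:00 at or before J8 starts May 2 10:00 → clear.
J2: starts May 2 13:00 before J8 ends May 2 15:00, and ends May 2 15:00 after J8 starts May 2 10:00 → overlap.
J3: starts May 2 18:00 at or after J8 ends May 2 15:00 → clear.
J4: starts May 2 22:00 at or after J8 ends May 2 15:00 → clear.
J5: starts May 3 08:00 at or after J8 ends May 2 15:00 → clear.
J6: starts May 3 10:00 at or after J8 ends May 2 15:00 → clear.
J7: starts May 3 13:00 at or after J8 ends May 2 15:00 → clear.
J8 overlaps J2.

Yes — it overlaps J2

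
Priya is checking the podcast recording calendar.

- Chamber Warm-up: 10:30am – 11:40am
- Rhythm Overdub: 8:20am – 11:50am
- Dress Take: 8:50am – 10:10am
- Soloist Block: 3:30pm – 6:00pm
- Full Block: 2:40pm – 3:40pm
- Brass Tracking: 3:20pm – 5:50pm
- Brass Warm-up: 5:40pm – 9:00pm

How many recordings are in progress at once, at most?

Sort all start/end points and keep a running count:
8:20am start Rhythm Overdub → 1
8:50am start Dress Take → 2
10:10am end Dress Take → 1
10:30am start Chamber Warm-up → 2
11:40am end Chamber Warm-up → 1
11:50am end Rhythm Overdub → 0
2:40pm start Full Block → 1
3:20pm start Brass Tracking → 2
3:30pm start Soloist Block → 3
3:40pm end Full Block → 2
5:40pm start Brass Warm-up → 3
5:50pm end Brass Tracking → 2
6:00pm end Soloist Block → 1
9:00pm end Brass Warm-up → 0
Peak is 3, at 3:30pm (Brass Tracking, Full Block, Soloist Block).

3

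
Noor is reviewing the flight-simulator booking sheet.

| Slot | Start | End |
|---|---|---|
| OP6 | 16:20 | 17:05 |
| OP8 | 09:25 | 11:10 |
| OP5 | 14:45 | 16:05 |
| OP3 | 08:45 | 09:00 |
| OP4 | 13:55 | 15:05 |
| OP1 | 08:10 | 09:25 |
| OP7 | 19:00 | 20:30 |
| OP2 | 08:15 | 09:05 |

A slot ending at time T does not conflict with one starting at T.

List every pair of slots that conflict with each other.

OP1 & OP2, OP1 & OP3, OP2 & OP3, OP4 & OP5

Sorted by start: OP1, OP2, OP3, OP8, OP4, OP5, OP6, OP7.
OP2 starts before OP1 ends → OP1 and OP2 overlap.
OP3 starts before OP1 ends → OP1 and OP3 overlap.
OP8 starts exactly when OP1 ends (back-to-back, no overlap), so OP1 has no further overlaps.
OP3 starts before OP2 ends → OP2 and OP3 overlap.
OP8 starts after OP2 ends, so OP2 has no further overlaps.
OP8 starts after OP3 ends, so OP3 has no further overlaps.
OP4 starts after OP8 ends, so OP8 has no further overlaps.
OP5 starts before OP4 ends → OP4 and OP5 overlap.
OP6 starts after OP4 ends, so OP4 has no further overlaps.
OP6 starts after OP5 ends, so OP5 has no further overlaps.
OP7 starts after OP6 ends.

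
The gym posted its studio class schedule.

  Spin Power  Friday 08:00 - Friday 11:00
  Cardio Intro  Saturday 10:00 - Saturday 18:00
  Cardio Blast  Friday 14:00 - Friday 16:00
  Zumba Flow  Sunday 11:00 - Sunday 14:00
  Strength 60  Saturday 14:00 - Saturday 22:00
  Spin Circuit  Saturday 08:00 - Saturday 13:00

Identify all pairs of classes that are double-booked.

Cardio Intro & Spin Circuit, Cardio Intro & Strength 60

Sorted by start: Spin Power, Cardio Blast, Spin Circuit, Cardio Intro, Strength 60, Zumba Flow.
Cardio Blast starts after Spin Power ends, so nothing later overlaps Spin Power either.
Spin Circuit starts after Cardio Blast ends, so nothing later overlaps Cardio Blast either.
Cardio Intro starts before Spin Circuit ends → Spin Circuit and Cardio Intro overlap.
Strength 60 starts after Spin Circuit ends, so nothing later overlaps Spin Circuit either.
Strength 60 starts before Cardio Intro ends → Cardio Intro and Strength 60 overlap.
Zumba Flow starts after Cardio Intro ends.
Zumba Flow starts after Strength 60 ends.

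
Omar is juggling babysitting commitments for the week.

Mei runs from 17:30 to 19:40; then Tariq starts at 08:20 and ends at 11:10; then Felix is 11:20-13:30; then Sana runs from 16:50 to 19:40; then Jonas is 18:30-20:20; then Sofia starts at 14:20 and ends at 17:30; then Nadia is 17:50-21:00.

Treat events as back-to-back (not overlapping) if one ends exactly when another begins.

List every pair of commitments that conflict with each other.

Jonas & Mei, Jonas & Nadia, Jonas & Sana, Mei & Nadia, Mei & Sana, Nadia & Sana, Sana & Sofia

Sorted by start: Tariq, Felix, Sofia, Sana, Mei, Nadia, Jonas.
Felix starts after Tariq ends; Tariq is clear from here.
Sofia starts after Felix ends; Felix is clear from here.
Sana starts before Sofia ends → Sofia and Sana overlap.
Mei starts exactly when Sofia ends (back-to-back, no overlap); Sofia is clear from here.
Mei starts before Sana ends → Sana and Mei overlap.
Nadia starts before Sana ends → Sana and Nadia overlap.
Jonas starts before Sana ends → Sana and Jonas overlap.
Nadia starts before Mei ends → Mei and Nadia overlap.
Jonas starts before Mei ends → Mei and Jonas overlap.
Jonas starts before Nadia ends → Nadia and Jonas overlap.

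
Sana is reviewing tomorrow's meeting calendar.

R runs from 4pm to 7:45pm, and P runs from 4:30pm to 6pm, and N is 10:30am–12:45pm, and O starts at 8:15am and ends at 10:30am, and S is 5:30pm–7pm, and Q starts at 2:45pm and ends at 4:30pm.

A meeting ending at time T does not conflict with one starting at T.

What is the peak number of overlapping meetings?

3

Sweep the timeline, counting +1 at each start and −1 at each end (ends before starts at a tie):
8:15am start O → 1
10:30am end O → 0
10:30am start N → 1
12:45pm end N → 0
2:45pm start Q → 1
4pm start R → 2
4:30pm end Q → 1
4:30pm start P → 2
5:30pm start S → 3
6pm end P → 2
7pm end S → 1
7:45pm end R → 0
Peak is 3, at 5:30pm (P, R, S).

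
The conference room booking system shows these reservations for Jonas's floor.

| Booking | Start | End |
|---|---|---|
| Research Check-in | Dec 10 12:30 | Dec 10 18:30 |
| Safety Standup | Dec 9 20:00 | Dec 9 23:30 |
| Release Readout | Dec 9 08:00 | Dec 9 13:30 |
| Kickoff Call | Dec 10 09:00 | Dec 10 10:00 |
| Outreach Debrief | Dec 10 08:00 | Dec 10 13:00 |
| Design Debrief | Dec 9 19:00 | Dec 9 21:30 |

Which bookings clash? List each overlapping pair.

Design Debrief & Safety Standup, Kickoff Call & Outreach Debrief, Outreach Debrief & Research Check-in

Sorted by start: Release Readout, Design Debrief, Safety Standup, Outreach Debrief, Kickoff Call, Research Check-in.
Design Debrief starts after Release Readout ends, so Release Readout has no further overlaps.
Safety Standup starts before Design Debrief ends → Design Debrief and Safety Standup overlap.
Outreach Debrief starts after Design Debrief ends, so Design Debrief has no further overlaps.
Outreach Debrief starts after Safety Standup ends, so Safety Standup has no further overlaps.
Kickoff Call starts before Outreach Debrief ends → Outreach Debrief and Kickoff Call overlap.
Research Check-in starts before Outreach Debrief ends → Outreach Debrief and Research Check-in overlap.
Research Check-in starts after Kickoff Call ends.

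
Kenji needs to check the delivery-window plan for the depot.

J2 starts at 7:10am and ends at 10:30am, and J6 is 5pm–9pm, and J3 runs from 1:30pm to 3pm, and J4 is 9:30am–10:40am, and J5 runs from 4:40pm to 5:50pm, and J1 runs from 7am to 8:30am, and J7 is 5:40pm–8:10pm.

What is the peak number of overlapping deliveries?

Walk through starts and ends in time order (an end at T is processed before a start at T):
7am start J1 → 1
7:10am start J2 → 2
8:30am end J1 → 1
9:30am start J4 → 2
10:30am end J2 → 1
10:40am end J4 → 0
1:30pm start J3 → 1
3pm end J3 → 0
4:40pm start J5 → 1
5pm start J6 → 2
5:40pm start J7 → 3
5:50pm end J5 → 2
8:10pm end J7 → 1
9pm end J6 → 0
Peak is 3, at 5:40pm (J5, J6, J7).

3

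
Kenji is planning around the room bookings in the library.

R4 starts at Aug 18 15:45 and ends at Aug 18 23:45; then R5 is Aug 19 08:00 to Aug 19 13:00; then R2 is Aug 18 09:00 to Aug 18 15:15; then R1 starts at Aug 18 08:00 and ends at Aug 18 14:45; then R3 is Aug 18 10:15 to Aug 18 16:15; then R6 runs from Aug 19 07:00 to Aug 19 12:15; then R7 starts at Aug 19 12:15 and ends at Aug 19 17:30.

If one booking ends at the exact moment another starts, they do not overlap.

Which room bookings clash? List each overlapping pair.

R1 & R2, R1 & R3, R2 & R3, R3 & R4, R5 & R6, R5 & R7

Check each pair: they overlap iff neither finishes before the other starts.
Sorted by start: R1, R2, R3, R4, R6, R5, R7.
R2 starts before R1 ends → R1 and R2 overlap.
R3 starts before R1 ends → R1 and R3 overlap.
R4 starts after R1 ends; R1 is clear from here.
R3 starts before R2 ends → R2 and R3 overlap.
R4 starts after R2 ends; R2 is clear from here.
R4 starts before R3 ends → R3 and R4 overlap.
R6 starts after R3 ends; R3 is clear from here.
R6 starts after R4 ends; R4 is clear from here.
R5 starts before R6 ends → R6 and R5 overlap.
R7 starts exactly when R6 ends (back-to-back, no overlap).
R7 starts before R5 ends → R5 and R7 overlap.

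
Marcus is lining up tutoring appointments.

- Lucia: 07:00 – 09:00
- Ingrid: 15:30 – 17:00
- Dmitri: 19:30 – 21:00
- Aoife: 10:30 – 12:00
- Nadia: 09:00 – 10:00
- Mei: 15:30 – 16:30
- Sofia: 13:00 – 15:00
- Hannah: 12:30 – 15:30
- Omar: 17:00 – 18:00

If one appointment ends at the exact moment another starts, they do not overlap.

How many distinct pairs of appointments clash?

2

Two intervals overlap when each starts before the other ends.
Sorted by start: Lucia, Nadia, Aoife, Hannah, Sofia, Mei, Ingrid, Omar, Dmitri.
Nadia starts exactly when Lucia ends (back-to-back, no overlap); Lucia is clear from here.
Aoife starts after Nadia ends; Nadia is clear from here.
Hannah starts after Aoife ends; Aoife is clear from here.
Sofia starts before Hannah ends → Hannah and Sofia overlap.
Mei starts exactly when Hannah ends (back-to-back, no overlap); Hannah is clear from here.
Mei starts after Sofia ends; Sofia is clear from here.
Ingrid starts before Mei ends → Mei and Ingrid overlap.
Omar starts after Mei ends; Mei is clear from here.
Omar starts exactly when Ingrid ends (back-to-back, no overlap); Ingrid is clear from here.
Dmitri starts after Omar ends.
Overlapping pairs: Hannah & Sofia, Ingrid & Mei — 2 in total.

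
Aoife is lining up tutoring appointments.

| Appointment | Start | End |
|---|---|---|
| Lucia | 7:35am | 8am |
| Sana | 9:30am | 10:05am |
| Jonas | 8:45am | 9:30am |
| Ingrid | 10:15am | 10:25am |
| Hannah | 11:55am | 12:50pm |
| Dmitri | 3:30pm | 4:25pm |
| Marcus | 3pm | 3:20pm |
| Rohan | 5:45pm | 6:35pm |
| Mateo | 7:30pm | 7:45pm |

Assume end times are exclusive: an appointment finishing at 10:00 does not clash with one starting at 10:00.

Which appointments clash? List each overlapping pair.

Sorted by start: Lucia, Jonas, Sana, Ingrid, Hannah, Marcus, Dmitri, Rohan, Mateo.
Jonas starts after Lucia ends — done with Lucia.
Sana starts exactly when Jonas ends (back-to-back, no overlap) — done with Jonas.
Ingrid starts after Sana ends — done with Sana.
Hannah starts after Ingrid ends — done with Ingrid.
Marcus starts after Hannah ends — done with Hannah.
Dmitri starts after Marcus ends — done with Marcus.
Rohan starts after Dmitri ends — done with Dmitri.
Mateo starts after Rohan ends.

no overlapping pairs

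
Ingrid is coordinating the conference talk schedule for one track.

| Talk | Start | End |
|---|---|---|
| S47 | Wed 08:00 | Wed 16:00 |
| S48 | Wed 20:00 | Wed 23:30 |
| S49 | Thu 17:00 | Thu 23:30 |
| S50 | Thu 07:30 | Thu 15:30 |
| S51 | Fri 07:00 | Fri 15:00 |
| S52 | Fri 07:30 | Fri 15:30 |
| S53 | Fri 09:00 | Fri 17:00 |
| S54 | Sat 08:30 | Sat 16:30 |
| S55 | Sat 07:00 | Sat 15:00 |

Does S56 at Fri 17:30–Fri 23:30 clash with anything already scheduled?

No — it doesn't clash with anything

S47: ends Wed 16:00 at or before S56 starts Fri 17:30 → clear.
S48: ends Wed 23:30 at or before S56 starts Fri 17:30 → clear.
S50: ends Thu 15:30 at or before S56 starts Fri 17:30 → clear.
S49: ends Thu 23:30 at or before S56 starts Fri 17:30 → clear.
S51: ends Fri 15:00 at or before S56 starts Fri 17:30 → clear.
S52: ends Fri 15:30 at or before S56 starts Fri 17:30 → clear.
S53: ends Fri 17:00 at or before S56 starts Fri 17:30 → clear.
S55: starts Sat 07:00 at or after S56 ends Fri 23:30 → clear.
S54: starts Sat 08:30 at or after S56 ends Fri 23:30 → clear.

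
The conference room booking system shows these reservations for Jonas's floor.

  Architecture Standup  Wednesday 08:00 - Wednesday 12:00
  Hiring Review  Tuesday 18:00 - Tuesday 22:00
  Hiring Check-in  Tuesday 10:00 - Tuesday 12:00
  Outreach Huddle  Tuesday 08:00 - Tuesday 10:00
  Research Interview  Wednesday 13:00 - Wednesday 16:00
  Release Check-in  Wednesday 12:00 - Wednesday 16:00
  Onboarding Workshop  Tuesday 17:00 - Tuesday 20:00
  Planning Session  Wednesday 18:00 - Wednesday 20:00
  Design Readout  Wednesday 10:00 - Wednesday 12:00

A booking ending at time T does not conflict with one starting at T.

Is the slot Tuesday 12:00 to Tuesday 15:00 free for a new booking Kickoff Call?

Yes — the slot is free

Outreach Huddle: ends Tuesday 10:00 at or before Kickoff Call starts Tuesday 12:00 → clear.
Hiring Check-in: ends Tuesday 12:00 at or before Kickoff Call starts Tuesday 12:00 → clear.
Onboarding Workshop: starts Tuesday 17:00 at or after Kickoff Call ends Tuesday 15:00 → clear.
Hiring Review: starts Tuesday 18:00 at or after Kickoff Call ends Tuesday 15:00 → clear.
Architecture Standup: starts Wednesday 08:00 at or after Kickoff Call ends Tuesday 15:00 → clear.
Design Readout: starts Wednesday 10:00 at or after Kickoff Call ends Tuesday 15:00 → clear.
Release Check-in: starts Wednesday 12:00 at or after Kickoff Call ends Tuesday 15:00 → clear.
Research Interview: starts Wednesday 13:00 at or after Kickoff Call ends Tuesday 15:00 → clear.
Planning Session: starts Wednesday 18:00 at or after Kickoff Call ends Tuesday 15:00 → clear.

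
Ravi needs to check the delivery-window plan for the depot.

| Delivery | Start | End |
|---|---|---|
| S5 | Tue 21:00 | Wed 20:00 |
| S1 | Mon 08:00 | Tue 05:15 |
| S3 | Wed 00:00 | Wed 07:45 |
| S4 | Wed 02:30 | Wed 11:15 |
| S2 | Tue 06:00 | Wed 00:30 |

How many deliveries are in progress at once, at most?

Sweep the timeline, counting +1 at each start and −1 at each end (ends before starts at a tie):
Mon 08:00 start S1 → 1
Tue 05:15 end S1 → 0
Tue 06:00 start S2 → 1
Tue 21:00 start S5 → 2
Wed 00:00 start S3 → 3
Wed 00:30 end S2 → 2
Wed 02:30 start S4 → 3
Wed 07:45 end S3 → 2
Wed 11:15 end S4 → 1
Wed 20:00 end S5 → 0
Peak is 3, at Wed 00:00 (S2, S3, S5).

3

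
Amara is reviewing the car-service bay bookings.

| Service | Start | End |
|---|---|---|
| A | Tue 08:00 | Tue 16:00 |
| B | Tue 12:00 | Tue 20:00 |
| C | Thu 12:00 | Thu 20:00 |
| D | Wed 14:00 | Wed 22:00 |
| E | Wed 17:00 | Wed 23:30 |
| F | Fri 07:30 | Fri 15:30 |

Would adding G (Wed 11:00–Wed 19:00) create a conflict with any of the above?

Yes — it overlaps D, E

A: ends Tue 16:00 at or before G starts Wed 11:00 → clear.
B: ends Tue 20:00 at or before G starts Wed 11:00 → clear.
D: starts Wed 14:00 before G ends Wed 19:00, and ends Wed 22:00 after G starts Wed 11:00 → overlap.
E: starts Wed 17:00 before G ends Wed 19:00, and ends Wed 23:30 after G starts Wed 11:00 → overlap.
C: starts Thu 12:00 at or after G ends Wed 19:00 → clear.
F: starts Fri 07:30 at or after G ends Wed 19:00 → clear.
G overlaps D, E.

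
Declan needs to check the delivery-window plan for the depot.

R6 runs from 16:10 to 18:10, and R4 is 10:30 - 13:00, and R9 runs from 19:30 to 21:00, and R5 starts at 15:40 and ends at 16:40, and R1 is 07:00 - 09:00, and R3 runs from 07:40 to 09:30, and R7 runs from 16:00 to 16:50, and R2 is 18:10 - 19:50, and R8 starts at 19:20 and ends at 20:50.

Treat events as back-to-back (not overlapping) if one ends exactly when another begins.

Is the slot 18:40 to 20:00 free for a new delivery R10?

R1: ends 09:00 at or before R10 starts 18:40 → clear.
R3: ends 09:30 at or before R10 starts 18:40 → clear.
R4: ends 13:00 at or before R10 starts 18:40 → clear.
R5: ends 16:40 at or before R10 starts 18:40 → clear.
R7: ends 16:50 at or before R10 starts 18:40 → clear.
R6: ends 18:10 at or before R10 starts 18:40 → clear.
R2: starts 18:10 before R10 ends 20:00, and ends 19:50 after R10 starts 18:40 → overlap.
R8: starts 19:20 before R10 ends 20:00, and ends 20:50 after R10 starts 18:40 → overlap.
R9: starts 19:30 before R10 ends 20:00, and ends 21:00 after R10 starts 18:40 → overlap.
R10 overlaps R2, R8, R9.

No — it overlaps R2, R8, R9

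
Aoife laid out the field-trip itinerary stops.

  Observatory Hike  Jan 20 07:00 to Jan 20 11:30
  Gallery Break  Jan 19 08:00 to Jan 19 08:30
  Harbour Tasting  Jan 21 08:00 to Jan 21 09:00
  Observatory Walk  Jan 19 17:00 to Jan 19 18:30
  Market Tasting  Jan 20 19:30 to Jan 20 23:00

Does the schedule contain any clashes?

No

Check each pair: they overlap iff neither finishes before the other starts.
Sorted by start: Gallery Break, Observatory Walk, Observatory Hike, Market Tasting, Harbour Tasting.
Observatory Walk starts after Gallery Break ends; Gallery Break is clear from here.
Observatory Hike starts after Observatory Walk ends; Observatory Walk is clear from here.
Market Tasting starts after Observatory Hike ends; Observatory Hike is clear from here.
Harbour Tasting starts after Market Tasting ends.
Every pair is clear; the schedule has no overlaps.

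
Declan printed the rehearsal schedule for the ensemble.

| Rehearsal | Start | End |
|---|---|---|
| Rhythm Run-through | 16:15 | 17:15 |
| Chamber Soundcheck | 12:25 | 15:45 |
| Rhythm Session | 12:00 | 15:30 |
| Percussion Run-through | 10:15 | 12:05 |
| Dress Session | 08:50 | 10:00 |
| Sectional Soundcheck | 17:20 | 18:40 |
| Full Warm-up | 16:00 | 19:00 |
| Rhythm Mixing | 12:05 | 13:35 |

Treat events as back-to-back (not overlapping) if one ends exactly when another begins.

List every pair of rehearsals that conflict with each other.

Chamber Soundcheck & Rhythm Mixing, Chamber Soundcheck & Rhythm Session, Full Warm-up & Rhythm Run-through, Full Warm-up & Sectional Soundcheck, Percussion Run-through & Rhythm Session, Rhythm Mixing & Rhythm Session

Sorted by start: Dress Session, Percussion Run-through, Rhythm Session, Rhythm Mixing, Chamber Soundcheck, Full Warm-up, Rhythm Run-through, Sectional Soundcheck.
Percussion Run-through starts after Dress Session ends — done with Dress Session.
Rhythm Session starts before Percussion Run-through ends → Percussion Run-through and Rhythm Session overlap.
Rhythm Mixing starts exactly when Percussion Run-through ends (back-to-back, no overlap) — done with Percussion Run-through.
Rhythm Mixing starts before Rhythm Session ends → Rhythm Session and Rhythm Mixing overlap.
Chamber Soundcheck starts before Rhythm Session ends → Rhythm Session and Chamber Soundcheck overlap.
Full Warm-up starts after Rhythm Session ends — done with Rhythm Session.
Chamber Soundcheck starts before Rhythm Mixing ends → Rhythm Mixing and Chamber Soundcheck overlap.
Full Warm-up starts after Rhythm Mixing ends — done with Rhythm Mixing.
Full Warm-up starts after Chamber Soundcheck ends — done with Chamber Soundcheck.
Rhythm Run-through starts before Full Warm-up ends → Full Warm-up and Rhythm Run-through overlap.
Sectional Soundcheck starts before Full Warm-up ends → Full Warm-up and Sectional Soundcheck overlap.
Sectional Soundcheck starts after Rhythm Run-through ends.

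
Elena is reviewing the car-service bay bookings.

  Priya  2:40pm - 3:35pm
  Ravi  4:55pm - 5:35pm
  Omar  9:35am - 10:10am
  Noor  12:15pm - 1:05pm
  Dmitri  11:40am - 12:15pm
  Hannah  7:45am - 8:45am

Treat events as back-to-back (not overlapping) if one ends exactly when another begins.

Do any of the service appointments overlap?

No

Sorted by start: Hannah, Omar, Dmitri, Noor, Priya, Ravi.
Omar starts after Hannah ends — done with Hannah.
Dmitri starts after Omar ends — done with Omar.
Noor starts exactly when Dmitri ends (back-to-back, no overlap) — done with Dmitri.
Priya starts after Noor ends — done with Noor.
Ravi starts after Priya ends.
Every pair is clear; the schedule has no overlaps.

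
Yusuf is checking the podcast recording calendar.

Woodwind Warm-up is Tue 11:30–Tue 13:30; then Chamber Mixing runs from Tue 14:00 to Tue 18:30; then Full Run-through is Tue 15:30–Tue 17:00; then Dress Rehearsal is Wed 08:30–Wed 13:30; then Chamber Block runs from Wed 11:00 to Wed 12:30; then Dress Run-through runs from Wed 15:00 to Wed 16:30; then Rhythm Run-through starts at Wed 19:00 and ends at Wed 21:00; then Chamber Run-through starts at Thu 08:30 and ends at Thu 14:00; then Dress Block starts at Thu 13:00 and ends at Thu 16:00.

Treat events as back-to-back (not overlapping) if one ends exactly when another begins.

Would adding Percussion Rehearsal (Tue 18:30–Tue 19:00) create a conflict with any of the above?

Woodwind Warm-up: ends Tue 13:30 at or before Percussion Rehearsal starts Tue 18:30 → clear.
Chamber Mixing: ends Tue 18:30 at or before Percussion Rehearsal starts Tue 18:30 → clear.
Full Run-through: ends Tue 17:00 at or before Percussion Rehearsal starts Tue 18:30 → clear.
Dress Rehearsal: starts Wed 08:30 at or after Percussion Rehearsal ends Tue 19:00 → clear.
Chamber Block: starts Wed 11:00 at or after Percussion Rehearsal ends Tue 19:00 → clear.
Dress Run-through: starts Wed 15:00 at or after Percussion Rehearsal ends Tue 19:00 → clear.
Rhythm Run-through: starts Wed 19:00 at or after Percussion Rehearsal ends Tue 19:00 → clear.
Chamber Run-through: starts Thu 08:30 at or after Percussion Rehearsal ends Tue 19:00 → clear.
Dress Block: starts Thu 13:00 at or after Percussion Rehearsal ends Tue 19:00 → clear.

No — it doesn't clash with anything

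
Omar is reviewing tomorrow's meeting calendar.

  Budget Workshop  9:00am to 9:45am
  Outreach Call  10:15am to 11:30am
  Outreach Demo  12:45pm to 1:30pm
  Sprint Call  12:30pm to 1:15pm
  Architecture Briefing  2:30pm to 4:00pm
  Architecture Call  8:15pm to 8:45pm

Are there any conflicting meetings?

Sorted by start: Budget Workshop, Outreach Call, Sprint Call, Outreach Demo, Architecture Briefing, Architecture Call.
Outreach Call starts after Budget Workshop ends, so nothing later overlaps Budget Workshop either.
Sprint Call starts after Outreach Call ends, so nothing later overlaps Outreach Call either.
Outreach Demo starts before Sprint Call ends → Sprint Call and Outreach Demo overlap.
That's a conflict, so the schedule is not conflict-free.

Yes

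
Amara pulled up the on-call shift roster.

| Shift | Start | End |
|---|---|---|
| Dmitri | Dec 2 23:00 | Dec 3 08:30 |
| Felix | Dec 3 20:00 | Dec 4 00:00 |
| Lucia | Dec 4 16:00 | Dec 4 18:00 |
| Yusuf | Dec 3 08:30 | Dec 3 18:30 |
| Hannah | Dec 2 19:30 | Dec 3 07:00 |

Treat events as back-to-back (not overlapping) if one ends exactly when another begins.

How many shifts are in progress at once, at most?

Walk through starts and ends in time order (an end at T is processed before a start at T):
Dec 2 19:30 start Hannah → 1
Dec 2 23:00 start Dmitri → 2
Dec 3 07:00 end Hannah → 1
Dec 3 08:30 end Dmitri → 0
Dec 3 08:30 start Yusuf → 1
Dec 3 18:30 end Yusuf → 0
Dec 3 20:00 start Felix → 1
Dec 4 00:00 end Felix → 0
Dec 4 16:00 start Lucia → 1
Dec 4 18:00 end Lucia → 0
Peak is 2, at Dec 2 23:00 (Dmitri, Hannah).

2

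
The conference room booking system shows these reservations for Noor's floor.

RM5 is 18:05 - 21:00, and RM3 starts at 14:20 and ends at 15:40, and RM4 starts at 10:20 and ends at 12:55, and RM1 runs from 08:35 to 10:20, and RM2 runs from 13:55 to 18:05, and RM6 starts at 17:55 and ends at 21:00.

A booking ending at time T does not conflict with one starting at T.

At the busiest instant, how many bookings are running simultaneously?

2

Walk through starts and ends in time order (an end at T is processed before a start at T):
08:35 start RM1 → 1
10:20 end RM1 → 0
10:20 start RM4 → 1
12:55 end RM4 → 0
13:55 start RM2 → 1
14:20 start RM3 → 2
15:40 end RM3 → 1
17:55 start RM6 → 2
18:05 end RM2 → 1
18:05 start RM5 → 2
21:00 end RM5 → 1
21:00 end RM6 → 0
Peak is 2, at 14:20 (RM2, RM3).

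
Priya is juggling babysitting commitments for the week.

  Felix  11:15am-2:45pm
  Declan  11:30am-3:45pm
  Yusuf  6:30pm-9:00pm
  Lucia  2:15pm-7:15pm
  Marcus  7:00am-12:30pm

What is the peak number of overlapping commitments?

Sort all start/end points and keep a running count:
7:00am start Marcus → 1
11:15am start Felix → 2
11:30am start Declan → 3
12:30pm end Marcus → 2
2:15pm start Lucia → 3
2:45pm end Felix → 2
3:45pm end Declan → 1
6:30pm start Yusuf → 2
7:15pm end Lucia → 1
9:00pm end Yusuf → 0
Peak is 3, at 11:30am (Declan, Felix, Marcus).

3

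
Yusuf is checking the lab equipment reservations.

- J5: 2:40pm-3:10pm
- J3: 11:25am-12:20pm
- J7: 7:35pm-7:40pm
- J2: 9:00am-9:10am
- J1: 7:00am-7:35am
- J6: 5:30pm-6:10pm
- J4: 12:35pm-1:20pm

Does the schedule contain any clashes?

Sorted by start: J1, J2, J3, J4, J5, J6, J7.
J2 starts after J1 ends, so nothing later overlaps J1 either.
J3 starts after J2 ends, so nothing later overlaps J2 either.
J4 starts after J3 ends, so nothing later overlaps J3 either.
J5 starts after J4 ends, so nothing later overlaps J4 either.
J6 starts after J5 ends, so nothing later overlaps J5 either.
J7 starts after J6 ends.
Every pair is clear; the schedule has no overlaps.

No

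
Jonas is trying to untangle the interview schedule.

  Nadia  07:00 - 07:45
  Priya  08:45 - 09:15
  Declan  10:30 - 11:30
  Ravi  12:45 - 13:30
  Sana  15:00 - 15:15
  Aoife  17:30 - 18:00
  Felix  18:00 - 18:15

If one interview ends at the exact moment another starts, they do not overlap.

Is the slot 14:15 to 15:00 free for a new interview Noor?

Nadia: ends 07:45 at or before Noor starts 14:15 → clear.
Priya: ends 09:15 at or before Noor starts 14:15 → clear.
Declan: ends 11:30 at or before Noor starts 14:15 → clear.
Ravi: ends 13:30 at or before Noor starts 14:15 → clear.
Sana: starts 15:00 at or after Noor ends 15:00 → clear.
Aoife: starts 17:30 at or after Noor ends 15:00 → clear.
Felix: starts 18:00 at or after Noor ends 15:00 → clear.

Yes — the slot is free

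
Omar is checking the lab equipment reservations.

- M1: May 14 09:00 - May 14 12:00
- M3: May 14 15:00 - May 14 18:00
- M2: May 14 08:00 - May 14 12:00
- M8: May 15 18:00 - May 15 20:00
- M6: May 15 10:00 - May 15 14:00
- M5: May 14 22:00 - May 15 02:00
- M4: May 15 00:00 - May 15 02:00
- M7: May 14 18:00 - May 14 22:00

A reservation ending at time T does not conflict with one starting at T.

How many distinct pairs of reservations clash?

2

Two intervals overlap when each starts before the other ends.
Sorted by start: M2, M1, M3, M7, M5, M4, M6, M8.
M1 starts before M2 ends → M2 and M1 overlap.
M3 starts after M2 ends — done with M2.
M3 starts after M1 ends — done with M1.
M7 starts exactly when M3 ends (back-to-back, no overlap) — done with M3.
M5 starts exactly when M7 ends (back-to-back, no overlap) — done with M7.
M4 starts before M5 ends → M5 and M4 overlap.
M6 starts after M5 ends — done with M5.
M6 starts after M4 ends — done with M4.
M8 starts after M6 ends.
Overlapping pairs: M1 & M2, M4 & M5 — 2 in total.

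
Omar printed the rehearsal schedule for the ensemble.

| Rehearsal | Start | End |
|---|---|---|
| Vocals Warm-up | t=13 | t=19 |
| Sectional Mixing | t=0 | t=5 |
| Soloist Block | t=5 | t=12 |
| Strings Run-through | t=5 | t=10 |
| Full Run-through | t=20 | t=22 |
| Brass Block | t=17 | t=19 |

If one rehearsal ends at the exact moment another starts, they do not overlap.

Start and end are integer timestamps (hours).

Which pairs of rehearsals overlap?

Check each pair: they overlap iff neither finishes before the other starts.
Sorted by start: Sectional Mixing, Strings Run-through, Soloist Block, Vocals Warm-up, Brass Block, Full Run-through.
Strings Run-through starts exactly when Sectional Mixing ends (back-to-back, no overlap), so nothing later overlaps Sectional Mixing either.
Soloist Block starts before Strings Run-through ends → Strings Run-through and Soloist Block overlap.
Vocals Warm-up starts after Strings Run-through ends, so nothing later overlaps Strings Run-through either.
Vocals Warm-up starts after Soloist Block ends, so nothing later overlaps Soloist Block either.
Brass Block starts before Vocals Warm-up ends → Vocals Warm-up and Brass Block overlap.
Full Run-through starts after Vocals Warm-up ends.
Full Run-through starts after Brass Block ends.

Brass Block & Vocals Warm-up, Soloist Block & Strings Run-through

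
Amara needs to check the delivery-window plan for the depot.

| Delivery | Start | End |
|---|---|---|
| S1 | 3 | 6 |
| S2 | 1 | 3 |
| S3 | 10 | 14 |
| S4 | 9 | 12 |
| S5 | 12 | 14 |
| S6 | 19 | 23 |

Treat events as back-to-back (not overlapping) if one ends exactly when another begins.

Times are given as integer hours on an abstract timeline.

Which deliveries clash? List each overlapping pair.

S3 & S4, S3 & S5

Sorted by start: S2, S1, S4, S3, S5, S6.
S1 starts exactly when S2 ends (back-to-back, no overlap); S2 is clear from here.
S4 starts after S1 ends; S1 is clear from here.
S3 starts before S4 ends → S4 and S3 overlap.
S5 starts exactly when S4 ends (back-to-back, no overlap); S4 is clear from here.
S5 starts before S3 ends → S3 and S5 overlap.
S6 starts after S3 ends.
S6 starts after S5 ends.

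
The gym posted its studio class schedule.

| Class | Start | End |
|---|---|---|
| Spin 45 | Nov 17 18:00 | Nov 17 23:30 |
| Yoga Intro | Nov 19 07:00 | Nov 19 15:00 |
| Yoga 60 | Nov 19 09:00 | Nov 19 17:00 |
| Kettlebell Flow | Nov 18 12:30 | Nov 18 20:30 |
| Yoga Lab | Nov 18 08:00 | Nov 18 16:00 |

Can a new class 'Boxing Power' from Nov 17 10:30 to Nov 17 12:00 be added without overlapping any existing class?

Yes — the slot is free

Spin 45: starts Nov 17 18:00 at or after Boxing Power ends Nov 17 12:00 → clear.
Yoga Lab: starts Nov 18 08:00 at or after Boxing Power ends Nov 17 12:00 → clear.
Kettlebell Flow: starts Nov 18 12:30 at or after Boxing Power ends Nov 17 12:00 → clear.
Yoga Intro: starts Nov 19 07:00 at or after Boxing Power ends Nov 17 12:00 → clear.
Yoga 60: starts Nov 19 09:00 at or after Boxing Power ends Nov 17 12:00 → clear.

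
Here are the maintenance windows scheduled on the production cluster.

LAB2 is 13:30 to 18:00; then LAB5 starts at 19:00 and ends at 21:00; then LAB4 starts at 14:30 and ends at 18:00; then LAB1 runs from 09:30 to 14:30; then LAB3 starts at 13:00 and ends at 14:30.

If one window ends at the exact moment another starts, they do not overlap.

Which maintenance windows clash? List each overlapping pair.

LAB1 & LAB2, LAB1 & LAB3, LAB2 & LAB3, LAB2 & LAB4

Sorted by start: LAB1, LAB3, LAB2, LAB4, LAB5.
LAB3 starts before LAB1 ends → LAB1 and LAB3 overlap.
LAB2 starts before LAB1 ends → LAB1 and LAB2 overlap.
LAB4 starts exactly when LAB1 ends (back-to-back, no overlap), so nothing later overlaps LAB1 either.
LAB2 starts before LAB3 ends → LAB3 and LAB2 overlap.
LAB4 starts exactly when LAB3 ends (back-to-back, no overlap), so nothing later overlaps LAB3 either.
LAB4 starts before LAB2 ends → LAB2 and LAB4 overlap.
LAB5 starts after LAB2 ends.
LAB5 starts after LAB4 ends.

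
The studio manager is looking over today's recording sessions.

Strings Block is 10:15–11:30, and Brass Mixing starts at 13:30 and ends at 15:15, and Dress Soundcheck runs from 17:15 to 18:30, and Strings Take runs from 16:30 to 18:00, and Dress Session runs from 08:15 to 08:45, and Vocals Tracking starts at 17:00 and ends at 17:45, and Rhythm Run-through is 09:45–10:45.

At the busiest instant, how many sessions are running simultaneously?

Sweep the timeline, counting +1 at each start and −1 at each end (ends before starts at a tie):
08:15 start Dress Session → 1
08:45 end Dress Session → 0
09:45 start Rhythm Run-through → 1
10:15 start Strings Block → 2
10:45 end Rhythm Run-through → 1
11:30 end Strings Block → 0
13:30 start Brass Mixing → 1
15:15 end Brass Mixing → 0
16:30 start Strings Take → 1
17:00 start Vocals Tracking → 2
17:15 start Dress Soundcheck → 3
17:45 end Vocals Tracking → 2
18:00 end Strings Take → 1
18:30 end Dress Soundcheck → 0
Peak is 3, at 17:15 (Dress Soundcheck, Strings Take, Vocals Tracking).

3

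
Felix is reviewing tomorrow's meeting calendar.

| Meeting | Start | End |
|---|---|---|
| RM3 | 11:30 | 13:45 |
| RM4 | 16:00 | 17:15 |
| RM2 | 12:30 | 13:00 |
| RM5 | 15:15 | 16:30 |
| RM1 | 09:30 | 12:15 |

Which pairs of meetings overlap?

RM1 & RM3, RM2 & RM3, RM4 & RM5

Check each pair: they overlap iff neither finishes before the other starts.
Sorted by start: RM1, RM3, RM2, RM5, RM4.
RM3 starts before RM1 ends → RM1 and RM3 overlap.
RM2 starts after RM1 ends — done with RM1.
RM2 starts before RM3 ends → RM3 and RM2 overlap.
RM5 starts after RM3 ends — done with RM3.
RM5 starts after RM2 ends — done with RM2.
RM4 starts before RM5 ends → RM5 and RM4 overlap.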